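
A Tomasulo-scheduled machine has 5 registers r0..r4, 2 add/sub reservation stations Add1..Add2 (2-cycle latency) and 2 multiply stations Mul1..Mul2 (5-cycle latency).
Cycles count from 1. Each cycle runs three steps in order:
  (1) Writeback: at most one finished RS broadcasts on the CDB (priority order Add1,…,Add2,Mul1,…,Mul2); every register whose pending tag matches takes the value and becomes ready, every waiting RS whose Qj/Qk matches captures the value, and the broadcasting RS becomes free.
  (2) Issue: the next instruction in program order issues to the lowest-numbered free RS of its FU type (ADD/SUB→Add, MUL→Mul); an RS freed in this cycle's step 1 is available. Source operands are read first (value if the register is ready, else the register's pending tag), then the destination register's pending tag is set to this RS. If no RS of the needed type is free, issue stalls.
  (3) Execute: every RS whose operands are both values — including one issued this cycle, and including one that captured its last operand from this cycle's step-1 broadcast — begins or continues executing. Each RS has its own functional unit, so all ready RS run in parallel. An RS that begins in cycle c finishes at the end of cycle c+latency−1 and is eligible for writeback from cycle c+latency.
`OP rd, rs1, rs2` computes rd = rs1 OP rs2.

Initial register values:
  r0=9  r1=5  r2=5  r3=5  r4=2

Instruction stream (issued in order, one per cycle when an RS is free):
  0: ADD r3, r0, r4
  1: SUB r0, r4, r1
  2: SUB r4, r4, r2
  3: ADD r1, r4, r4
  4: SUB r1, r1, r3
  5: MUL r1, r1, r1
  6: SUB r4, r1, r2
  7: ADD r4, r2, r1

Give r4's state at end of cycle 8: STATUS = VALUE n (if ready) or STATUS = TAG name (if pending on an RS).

STATUS = TAG Add2

  c1: issue ADD r3<-Add1  regs: r0:9,r1:5,r2:5,r3:Add1,r4:2
  c2: issue SUB r0<-Add2  regs: r0:Add2,r1:5,r2:5,r3:Add1,r4:2
  c3: CDB Add1=11; issue SUB r4<-Add1  regs: r0:Add2,r1:5,r2:5,r3:11,r4:Add1
  c4: CDB Add2=-3; issue ADD r1<-Add2  regs: r0:-3,r1:Add2,r2:5,r3:11,r4:Add1
  c5: CDB Add1=-3; issue SUB r1<-Add1  regs: r0:-3,r1:Add1,r2:5,r3:11,r4:-3
  c6: issue MUL r1<-Mul1  regs: r0:-3,r1:Mul1,r2:5,r3:11,r4:-3
  c7: CDB Add2=-6; issue SUB r4<-Add2  regs: r0:-3,r1:Mul1,r2:5,r3:11,r4:Add2
  c8: stall  regs: r0:-3,r1:Mul1,r2:5,r3:11,r4:Add2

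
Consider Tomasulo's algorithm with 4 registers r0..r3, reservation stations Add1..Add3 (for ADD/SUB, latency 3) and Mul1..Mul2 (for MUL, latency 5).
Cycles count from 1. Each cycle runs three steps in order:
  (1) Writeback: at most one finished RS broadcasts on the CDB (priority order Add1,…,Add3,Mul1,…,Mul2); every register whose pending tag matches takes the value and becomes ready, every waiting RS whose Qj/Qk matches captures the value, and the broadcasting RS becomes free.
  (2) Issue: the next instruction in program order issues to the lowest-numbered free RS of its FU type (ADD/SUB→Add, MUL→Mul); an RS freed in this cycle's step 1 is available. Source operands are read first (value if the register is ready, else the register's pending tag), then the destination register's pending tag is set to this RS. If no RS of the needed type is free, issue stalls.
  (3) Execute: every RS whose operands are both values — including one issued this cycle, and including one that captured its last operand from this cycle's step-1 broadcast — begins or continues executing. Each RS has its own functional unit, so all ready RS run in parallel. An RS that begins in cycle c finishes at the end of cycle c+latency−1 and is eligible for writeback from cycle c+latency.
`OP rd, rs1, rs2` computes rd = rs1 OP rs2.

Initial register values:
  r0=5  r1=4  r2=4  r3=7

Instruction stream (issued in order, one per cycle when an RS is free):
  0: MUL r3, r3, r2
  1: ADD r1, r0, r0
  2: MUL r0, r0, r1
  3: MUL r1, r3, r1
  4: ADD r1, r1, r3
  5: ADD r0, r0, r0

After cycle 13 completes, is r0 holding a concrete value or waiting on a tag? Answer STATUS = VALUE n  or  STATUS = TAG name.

STATUS = VALUE 100

cycle 1: issue MUL r3<-Mul1 // r0:5,r1:4,r2:4,r3:Mul1
cycle 2: issue ADD r1<-Add1 // r0:5,r1:Add1,r2:4,r3:Mul1
cycle 3: issue MUL r0<-Mul2 // r0:Mul2,r1:Add1,r2:4,r3:Mul1
cycle 4: stall // r0:Mul2,r1:Add1,r2:4,r3:Mul1
cycle 5: CDB Add1=10; stall // r0:Mul2,r1:10,r2:4,r3:Mul1
cycle 6: CDB Mul1=28; issue MUL r1<-Mul1 // r0:Mul2,r1:Mul1,r2:4,r3:28
cycle 7: issue ADD r1<-Add1 // r0:Mul2,r1:Add1,r2:4,r3:28
cycle 8: issue ADD r0<-Add2 // r0:Add2,r1:Add1,r2:4,r3:28
cycle 9: - // r0:Add2,r1:Add1,r2:4,r3:28
cycle 10: CDB Mul2=50 // r0:Add2,r1:Add1,r2:4,r3:28
cycle 11: CDB Mul1=280 // r0:Add2,r1:Add1,r2:4,r3:28
cycle 12: - // r0:Add2,r1:Add1,r2:4,r3:28
cycle 13: CDB Add2=100 // r0:100,r1:Add1,r2:4,r3:28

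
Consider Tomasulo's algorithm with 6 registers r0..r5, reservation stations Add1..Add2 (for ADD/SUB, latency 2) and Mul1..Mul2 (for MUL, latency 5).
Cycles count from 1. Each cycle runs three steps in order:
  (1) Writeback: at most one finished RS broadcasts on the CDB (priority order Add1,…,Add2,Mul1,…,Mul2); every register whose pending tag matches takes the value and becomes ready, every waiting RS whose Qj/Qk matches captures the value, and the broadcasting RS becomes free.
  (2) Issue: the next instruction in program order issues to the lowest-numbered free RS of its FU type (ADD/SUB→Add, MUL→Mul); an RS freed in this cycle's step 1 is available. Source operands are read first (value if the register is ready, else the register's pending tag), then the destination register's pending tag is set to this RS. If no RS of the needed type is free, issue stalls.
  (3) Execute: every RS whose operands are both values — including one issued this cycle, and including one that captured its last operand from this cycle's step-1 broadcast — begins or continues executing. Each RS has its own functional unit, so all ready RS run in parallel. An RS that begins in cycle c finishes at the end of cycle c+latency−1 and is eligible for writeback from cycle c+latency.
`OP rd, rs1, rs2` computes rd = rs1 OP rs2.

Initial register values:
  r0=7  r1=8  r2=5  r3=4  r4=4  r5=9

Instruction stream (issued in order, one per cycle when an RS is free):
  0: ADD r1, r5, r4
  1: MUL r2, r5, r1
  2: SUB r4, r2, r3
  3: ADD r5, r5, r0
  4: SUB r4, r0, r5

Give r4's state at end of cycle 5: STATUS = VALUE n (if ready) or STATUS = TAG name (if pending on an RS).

c1: issue ADD r1<-Add1 | r0:7,r1:Add1,r2:5,r3:4,r4:4,r5:9
c2: issue MUL r2<-Mul1 | r0:7,r1:Add1,r2:Mul1,r3:4,r4:4,r5:9
c3: CDB Add1=13; issue SUB r4<-Add1 | r0:7,r1:13,r2:Mul1,r3:4,r4:Add1,r5:9
c4: issue ADD r5<-Add2 | r0:7,r1:13,r2:Mul1,r3:4,r4:Add1,r5:Add2
c5: stall | r0:7,r1:13,r2:Mul1,r3:4,r4:Add1,r5:Add2

STATUS = TAG Add1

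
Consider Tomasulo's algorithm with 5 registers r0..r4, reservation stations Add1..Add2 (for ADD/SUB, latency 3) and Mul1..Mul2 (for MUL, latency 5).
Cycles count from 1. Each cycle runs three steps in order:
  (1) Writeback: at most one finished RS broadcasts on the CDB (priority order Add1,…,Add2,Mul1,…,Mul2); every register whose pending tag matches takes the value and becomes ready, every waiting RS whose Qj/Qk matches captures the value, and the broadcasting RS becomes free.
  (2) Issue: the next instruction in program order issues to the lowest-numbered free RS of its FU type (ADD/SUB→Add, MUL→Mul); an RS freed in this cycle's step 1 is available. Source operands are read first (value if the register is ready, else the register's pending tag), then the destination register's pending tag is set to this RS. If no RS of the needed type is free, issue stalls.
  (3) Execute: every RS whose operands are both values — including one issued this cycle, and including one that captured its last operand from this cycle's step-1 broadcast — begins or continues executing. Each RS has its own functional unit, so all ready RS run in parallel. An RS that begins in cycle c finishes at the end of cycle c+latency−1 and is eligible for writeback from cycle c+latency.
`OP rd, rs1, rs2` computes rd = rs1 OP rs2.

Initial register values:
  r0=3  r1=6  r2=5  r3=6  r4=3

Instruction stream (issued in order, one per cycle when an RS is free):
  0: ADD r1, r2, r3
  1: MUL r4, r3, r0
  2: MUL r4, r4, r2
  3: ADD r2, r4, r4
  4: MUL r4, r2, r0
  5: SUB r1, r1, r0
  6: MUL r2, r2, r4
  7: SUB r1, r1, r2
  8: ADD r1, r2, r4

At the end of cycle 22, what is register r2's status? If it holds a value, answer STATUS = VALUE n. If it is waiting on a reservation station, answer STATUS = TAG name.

STATUS = TAG Mul2

c1: issue ADD r1<-Add1 | r0:3,r1:Add1,r2:5,r3:6,r4:3
c2: issue MUL r4<-Mul1 | r0:3,r1:Add1,r2:5,r3:6,r4:Mul1
c3: issue MUL r4<-Mul2 | r0:3,r1:Add1,r2:5,r3:6,r4:Mul2
c4: CDB Add1=11; issue ADD r2<-Add1 | r0:3,r1:11,r2:Add1,r3:6,r4:Mul2
c5: stall | r0:3,r1:11,r2:Add1,r3:6,r4:Mul2
c6: stall | r0:3,r1:11,r2:Add1,r3:6,r4:Mul2
c7: CDB Mul1=18; issue MUL r4<-Mul1 | r0:3,r1:11,r2:Add1,r3:6,r4:Mul1
c8: issue SUB r1<-Add2 | r0:3,r1:Add2,r2:Add1,r3:6,r4:Mul1
c9: stall | r0:3,r1:Add2,r2:Add1,r3:6,r4:Mul1
c10: stall | r0:3,r1:Add2,r2:Add1,r3:6,r4:Mul1
c11: CDB Add2=8; stall | r0:3,r1:8,r2:Add1,r3:6,r4:Mul1
c12: CDB Mul2=90; issue MUL r2<-Mul2 | r0:3,r1:8,r2:Mul2,r3:6,r4:Mul1
c13: issue SUB r1<-Add2 | r0:3,r1:Add2,r2:Mul2,r3:6,r4:Mul1
c14: stall | r0:3,r1:Add2,r2:Mul2,r3:6,r4:Mul1
c15: CDB Add1=180; issue ADD r1<-Add1 | r0:3,r1:Add1,r2:Mul2,r3:6,r4:Mul1
c16: - | r0:3,r1:Add1,r2:Mul2,r3:6,r4:Mul1
c17: - | r0:3,r1:Add1,r2:Mul2,r3:6,r4:Mul1
c18: - | r0:3,r1:Add1,r2:Mul2,r3:6,r4:Mul1
c19: - | r0:3,r1:Add1,r2:Mul2,r3:6,r4:Mul1
c20: CDB Mul1=540 | r0:3,r1:Add1,r2:Mul2,r3:6,r4:540
c21: - | r0:3,r1:Add1,r2:Mul2,r3:6,r4:540
c22: - | r0:3,r1:Add1,r2:Mul2,r3:6,r4:540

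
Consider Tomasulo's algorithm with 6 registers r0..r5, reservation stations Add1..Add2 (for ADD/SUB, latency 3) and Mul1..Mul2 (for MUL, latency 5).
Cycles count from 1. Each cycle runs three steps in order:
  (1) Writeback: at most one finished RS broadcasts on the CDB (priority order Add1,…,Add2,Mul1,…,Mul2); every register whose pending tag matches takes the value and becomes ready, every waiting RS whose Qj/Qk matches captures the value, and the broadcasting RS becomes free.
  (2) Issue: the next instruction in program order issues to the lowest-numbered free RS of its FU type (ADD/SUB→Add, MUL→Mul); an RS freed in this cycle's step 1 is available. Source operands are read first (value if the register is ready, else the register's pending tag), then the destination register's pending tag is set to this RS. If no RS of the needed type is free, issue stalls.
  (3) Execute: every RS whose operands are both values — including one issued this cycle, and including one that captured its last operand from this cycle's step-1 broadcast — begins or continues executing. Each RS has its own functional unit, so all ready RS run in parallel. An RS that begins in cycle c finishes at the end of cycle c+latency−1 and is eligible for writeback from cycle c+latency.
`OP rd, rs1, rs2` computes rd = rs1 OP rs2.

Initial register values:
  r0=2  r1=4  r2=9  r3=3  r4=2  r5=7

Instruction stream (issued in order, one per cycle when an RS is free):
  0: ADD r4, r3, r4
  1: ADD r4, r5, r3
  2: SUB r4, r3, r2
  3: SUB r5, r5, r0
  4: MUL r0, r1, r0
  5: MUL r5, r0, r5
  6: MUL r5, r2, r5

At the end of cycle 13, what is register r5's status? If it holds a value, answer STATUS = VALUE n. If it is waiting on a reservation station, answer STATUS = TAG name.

cycle 1: issue ADD r4<-Add1 // r0:2,r1:4,r2:9,r3:3,r4:Add1,r5:7
cycle 2: issue ADD r4<-Add2 // r0:2,r1:4,r2:9,r3:3,r4:Add2,r5:7
cycle 3: stall // r0:2,r1:4,r2:9,r3:3,r4:Add2,r5:7
cycle 4: CDB Add1=5; issue SUB r4<-Add1 // r0:2,r1:4,r2:9,r3:3,r4:Add1,r5:7
cycle 5: CDB Add2=10; issue SUB r5<-Add2 // r0:2,r1:4,r2:9,r3:3,r4:Add1,r5:Add2
cycle 6: issue MUL r0<-Mul1 // r0:Mul1,r1:4,r2:9,r3:3,r4:Add1,r5:Add2
cycle 7: CDB Add1=-6; issue MUL r5<-Mul2 // r0:Mul1,r1:4,r2:9,r3:3,r4:-6,r5:Mul2
cycle 8: CDB Add2=5; stall // r0:Mul1,r1:4,r2:9,r3:3,r4:-6,r5:Mul2
cycle 9: stall // r0:Mul1,r1:4,r2:9,r3:3,r4:-6,r5:Mul2
cycle 10: stall // r0:Mul1,r1:4,r2:9,r3:3,r4:-6,r5:Mul2
cycle 11: CDB Mul1=8; issue MUL r5<-Mul1 // r0:8,r1:4,r2:9,r3:3,r4:-6,r5:Mul1
cycle 12: - // r0:8,r1:4,r2:9,r3:3,r4:-6,r5:Mul1
cycle 13: - // r0:8,r1:4,r2:9,r3:3,r4:-6,r5:Mul1

STATUS = TAG Mul1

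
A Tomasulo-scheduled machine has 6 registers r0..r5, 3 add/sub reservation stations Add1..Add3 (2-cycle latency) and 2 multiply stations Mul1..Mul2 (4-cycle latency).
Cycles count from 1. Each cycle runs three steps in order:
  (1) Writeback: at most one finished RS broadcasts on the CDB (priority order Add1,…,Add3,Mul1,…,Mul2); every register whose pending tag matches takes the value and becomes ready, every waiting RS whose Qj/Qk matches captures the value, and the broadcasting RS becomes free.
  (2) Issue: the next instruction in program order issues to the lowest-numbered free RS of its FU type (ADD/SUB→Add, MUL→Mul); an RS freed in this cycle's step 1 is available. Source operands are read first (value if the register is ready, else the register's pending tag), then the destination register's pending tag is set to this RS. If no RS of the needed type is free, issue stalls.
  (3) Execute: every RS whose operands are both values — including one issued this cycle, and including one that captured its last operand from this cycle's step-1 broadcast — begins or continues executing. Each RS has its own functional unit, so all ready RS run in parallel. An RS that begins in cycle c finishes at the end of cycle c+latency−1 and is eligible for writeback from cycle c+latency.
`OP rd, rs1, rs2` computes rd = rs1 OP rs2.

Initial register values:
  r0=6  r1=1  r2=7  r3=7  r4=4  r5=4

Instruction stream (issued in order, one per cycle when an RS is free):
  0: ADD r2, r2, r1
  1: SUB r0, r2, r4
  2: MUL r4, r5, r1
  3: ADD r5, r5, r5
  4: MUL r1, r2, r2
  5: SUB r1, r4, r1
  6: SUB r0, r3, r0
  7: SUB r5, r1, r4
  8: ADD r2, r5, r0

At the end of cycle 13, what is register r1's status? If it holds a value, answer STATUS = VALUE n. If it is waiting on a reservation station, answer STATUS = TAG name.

  c1: issue ADD r2<-Add1  regs: r0:6,r1:1,r2:Add1,r3:7,r4:4,r5:4
  c2: issue SUB r0<-Add2  regs: r0:Add2,r1:1,r2:Add1,r3:7,r4:4,r5:4
  c3: CDB Add1=8; issue MUL r4<-Mul1  regs: r0:Add2,r1:1,r2:8,r3:7,r4:Mul1,r5:4
  c4: issue ADD r5<-Add1  regs: r0:Add2,r1:1,r2:8,r3:7,r4:Mul1,r5:Add1
  c5: CDB Add2=4; issue MUL r1<-Mul2  regs: r0:4,r1:Mul2,r2:8,r3:7,r4:Mul1,r5:Add1
  c6: CDB Add1=8; issue SUB r1<-Add1  regs: r0:4,r1:Add1,r2:8,r3:7,r4:Mul1,r5:8
  c7: CDB Mul1=4; issue SUB r0<-Add2  regs: r0:Add2,r1:Add1,r2:8,r3:7,r4:4,r5:8
  c8: issue SUB r5<-Add3  regs: r0:Add2,r1:Add1,r2:8,r3:7,r4:4,r5:Add3
  c9: CDB Add2=3; issue ADD r2<-Add2  regs: r0:3,r1:Add1,r2:Add2,r3:7,r4:4,r5:Add3
  c10: CDB Mul2=64  regs: r0:3,r1:Add1,r2:Add2,r3:7,r4:4,r5:Add3
  c11: -  regs: r0:3,r1:Add1,r2:Add2,r3:7,r4:4,r5:Add3
  c12: CDB Add1=-60  regs: r0:3,r1:-60,r2:Add2,r3:7,r4:4,r5:Add3
  c13: -  regs: r0:3,r1:-60,r2:Add2,r3:7,r4:4,r5:Add3

STATUS = VALUE -60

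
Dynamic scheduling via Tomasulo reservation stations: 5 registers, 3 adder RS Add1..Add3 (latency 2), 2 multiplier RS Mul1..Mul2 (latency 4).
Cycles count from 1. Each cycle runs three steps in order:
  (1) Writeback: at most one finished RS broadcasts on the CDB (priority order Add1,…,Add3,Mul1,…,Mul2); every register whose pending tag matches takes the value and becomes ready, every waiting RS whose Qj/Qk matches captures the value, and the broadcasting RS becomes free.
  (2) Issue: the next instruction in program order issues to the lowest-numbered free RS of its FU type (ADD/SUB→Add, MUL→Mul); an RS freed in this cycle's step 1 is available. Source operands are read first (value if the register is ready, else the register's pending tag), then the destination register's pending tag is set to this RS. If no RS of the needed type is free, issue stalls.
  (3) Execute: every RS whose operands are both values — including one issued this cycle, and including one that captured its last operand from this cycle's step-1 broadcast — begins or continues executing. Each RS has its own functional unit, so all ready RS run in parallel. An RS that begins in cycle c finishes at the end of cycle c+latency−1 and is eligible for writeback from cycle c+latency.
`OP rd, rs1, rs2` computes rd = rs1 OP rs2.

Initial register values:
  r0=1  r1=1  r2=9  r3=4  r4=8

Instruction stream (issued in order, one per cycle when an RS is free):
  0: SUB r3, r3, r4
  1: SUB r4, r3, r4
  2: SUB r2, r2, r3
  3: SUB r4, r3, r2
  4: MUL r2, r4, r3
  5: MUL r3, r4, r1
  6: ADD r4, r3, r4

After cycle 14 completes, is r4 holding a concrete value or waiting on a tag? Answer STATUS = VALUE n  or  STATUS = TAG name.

STATUS = VALUE -34

cycle 1: issue SUB r3<-Add1 // r0:1,r1:1,r2:9,r3:Add1,r4:8
cycle 2: issue SUB r4<-Add2 // r0:1,r1:1,r2:9,r3:Add1,r4:Add2
cycle 3: CDB Add1=-4; issue SUB r2<-Add1 // r0:1,r1:1,r2:Add1,r3:-4,r4:Add2
cycle 4: issue SUB r4<-Add3 // r0:1,r1:1,r2:Add1,r3:-4,r4:Add3
cycle 5: CDB Add1=13; issue MUL r2<-Mul1 // r0:1,r1:1,r2:Mul1,r3:-4,r4:Add3
cycle 6: CDB Add2=-12; issue MUL r3<-Mul2 // r0:1,r1:1,r2:Mul1,r3:Mul2,r4:Add3
cycle 7: CDB Add3=-17; issue ADD r4<-Add1 // r0:1,r1:1,r2:Mul1,r3:Mul2,r4:Add1
cycle 8: - // r0:1,r1:1,r2:Mul1,r3:Mul2,r4:Add1
cycle 9: - // r0:1,r1:1,r2:Mul1,r3:Mul2,r4:Add1
cycle 10: - // r0:1,r1:1,r2:Mul1,r3:Mul2,r4:Add1
cycle 11: CDB Mul1=68 // r0:1,r1:1,r2:68,r3:Mul2,r4:Add1
cycle 12: CDB Mul2=-17 // r0:1,r1:1,r2:68,r3:-17,r4:Add1
cycle 13: - // r0:1,r1:1,r2:68,r3:-17,r4:Add1
cycle 14: CDB Add1=-34 // r0:1,r1:1,r2:68,r3:-17,r4:-34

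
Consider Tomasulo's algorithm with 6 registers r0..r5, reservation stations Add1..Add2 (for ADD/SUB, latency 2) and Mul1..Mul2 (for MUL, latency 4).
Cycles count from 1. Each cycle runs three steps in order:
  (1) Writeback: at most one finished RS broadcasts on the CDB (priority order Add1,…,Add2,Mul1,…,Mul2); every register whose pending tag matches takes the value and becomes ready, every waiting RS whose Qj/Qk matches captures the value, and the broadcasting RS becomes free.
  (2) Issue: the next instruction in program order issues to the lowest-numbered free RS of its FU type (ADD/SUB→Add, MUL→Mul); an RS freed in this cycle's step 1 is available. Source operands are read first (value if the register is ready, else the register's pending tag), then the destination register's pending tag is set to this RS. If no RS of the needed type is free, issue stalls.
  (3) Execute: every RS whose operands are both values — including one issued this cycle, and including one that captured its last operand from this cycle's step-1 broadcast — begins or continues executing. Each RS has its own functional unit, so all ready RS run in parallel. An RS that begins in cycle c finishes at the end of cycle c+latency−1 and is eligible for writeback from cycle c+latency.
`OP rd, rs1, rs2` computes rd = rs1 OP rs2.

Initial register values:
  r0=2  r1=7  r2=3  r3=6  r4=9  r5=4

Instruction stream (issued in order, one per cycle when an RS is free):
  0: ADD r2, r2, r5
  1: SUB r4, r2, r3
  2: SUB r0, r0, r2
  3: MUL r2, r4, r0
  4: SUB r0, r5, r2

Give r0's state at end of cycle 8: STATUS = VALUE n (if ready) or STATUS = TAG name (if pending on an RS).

STATUS = TAG Add1

c1: issue ADD r2<-Add1 | r0:2,r1:7,r2:Add1,r3:6,r4:9,r5:4
c2: issue SUB r4<-Add2 | r0:2,r1:7,r2:Add1,r3:6,r4:Add2,r5:4
c3: CDB Add1=7; issue SUB r0<-Add1 | r0:Add1,r1:7,r2:7,r3:6,r4:Add2,r5:4
c4: issue MUL r2<-Mul1 | r0:Add1,r1:7,r2:Mul1,r3:6,r4:Add2,r5:4
c5: CDB Add1=-5; issue SUB r0<-Add1 | r0:Add1,r1:7,r2:Mul1,r3:6,r4:Add2,r5:4
c6: CDB Add2=1 | r0:Add1,r1:7,r2:Mul1,r3:6,r4:1,r5:4
c7: - | r0:Add1,r1:7,r2:Mul1,r3:6,r4:1,r5:4
c8: - | r0:Add1,r1:7,r2:Mul1,r3:6,r4:1,r5:4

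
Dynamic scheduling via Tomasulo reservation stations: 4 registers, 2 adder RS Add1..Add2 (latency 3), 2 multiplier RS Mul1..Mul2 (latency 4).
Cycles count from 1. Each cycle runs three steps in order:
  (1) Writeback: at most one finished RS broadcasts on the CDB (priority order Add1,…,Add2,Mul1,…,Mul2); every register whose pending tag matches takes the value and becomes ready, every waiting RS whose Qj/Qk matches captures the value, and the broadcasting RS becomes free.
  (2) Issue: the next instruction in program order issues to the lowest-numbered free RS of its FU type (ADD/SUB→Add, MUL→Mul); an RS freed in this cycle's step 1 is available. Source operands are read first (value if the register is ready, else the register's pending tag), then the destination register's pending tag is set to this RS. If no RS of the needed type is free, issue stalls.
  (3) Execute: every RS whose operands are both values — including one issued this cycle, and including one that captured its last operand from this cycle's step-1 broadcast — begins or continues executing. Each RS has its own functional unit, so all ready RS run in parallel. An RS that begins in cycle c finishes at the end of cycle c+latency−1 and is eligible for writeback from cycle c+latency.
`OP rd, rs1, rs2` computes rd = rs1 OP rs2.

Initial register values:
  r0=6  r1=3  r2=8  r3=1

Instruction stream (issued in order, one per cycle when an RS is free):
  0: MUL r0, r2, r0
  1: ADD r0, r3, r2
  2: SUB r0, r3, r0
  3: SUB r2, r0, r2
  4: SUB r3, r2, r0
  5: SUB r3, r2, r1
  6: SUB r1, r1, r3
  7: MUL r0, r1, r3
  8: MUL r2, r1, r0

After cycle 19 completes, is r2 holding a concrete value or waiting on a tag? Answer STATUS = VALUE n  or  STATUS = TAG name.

STATUS = TAG Mul2

c1: issue MUL r0<-Mul1 | r0:Mul1,r1:3,r2:8,r3:1
c2: issue ADD r0<-Add1 | r0:Add1,r1:3,r2:8,r3:1
c3: issue SUB r0<-Add2 | r0:Add2,r1:3,r2:8,r3:1
c4: stall | r0:Add2,r1:3,r2:8,r3:1
c5: CDB Add1=9; issue SUB r2<-Add1 | r0:Add2,r1:3,r2:Add1,r3:1
c6: CDB Mul1=48; stall | r0:Add2,r1:3,r2:Add1,r3:1
c7: stall | r0:Add2,r1:3,r2:Add1,r3:1
c8: CDB Add2=-8; issue SUB r3<-Add2 | r0:-8,r1:3,r2:Add1,r3:Add2
c9: stall | r0:-8,r1:3,r2:Add1,r3:Add2
c10: stall | r0:-8,r1:3,r2:Add1,r3:Add2
c11: CDB Add1=-16; issue SUB r3<-Add1 | r0:-8,r1:3,r2:-16,r3:Add1
c12: stall | r0:-8,r1:3,r2:-16,r3:Add1
c13: stall | r0:-8,r1:3,r2:-16,r3:Add1
c14: CDB Add1=-19; issue SUB r1<-Add1 | r0:-8,r1:Add1,r2:-16,r3:-19
c15: CDB Add2=-8; issue MUL r0<-Mul1 | r0:Mul1,r1:Add1,r2:-16,r3:-19
c16: issue MUL r2<-Mul2 | r0:Mul1,r1:Add1,r2:Mul2,r3:-19
c17: CDB Add1=22 | r0:Mul1,r1:22,r2:Mul2,r3:-19
c18: - | r0:Mul1,r1:22,r2:Mul2,r3:-19
c19: - | r0:Mul1,r1:22,r2:Mul2,r3:-19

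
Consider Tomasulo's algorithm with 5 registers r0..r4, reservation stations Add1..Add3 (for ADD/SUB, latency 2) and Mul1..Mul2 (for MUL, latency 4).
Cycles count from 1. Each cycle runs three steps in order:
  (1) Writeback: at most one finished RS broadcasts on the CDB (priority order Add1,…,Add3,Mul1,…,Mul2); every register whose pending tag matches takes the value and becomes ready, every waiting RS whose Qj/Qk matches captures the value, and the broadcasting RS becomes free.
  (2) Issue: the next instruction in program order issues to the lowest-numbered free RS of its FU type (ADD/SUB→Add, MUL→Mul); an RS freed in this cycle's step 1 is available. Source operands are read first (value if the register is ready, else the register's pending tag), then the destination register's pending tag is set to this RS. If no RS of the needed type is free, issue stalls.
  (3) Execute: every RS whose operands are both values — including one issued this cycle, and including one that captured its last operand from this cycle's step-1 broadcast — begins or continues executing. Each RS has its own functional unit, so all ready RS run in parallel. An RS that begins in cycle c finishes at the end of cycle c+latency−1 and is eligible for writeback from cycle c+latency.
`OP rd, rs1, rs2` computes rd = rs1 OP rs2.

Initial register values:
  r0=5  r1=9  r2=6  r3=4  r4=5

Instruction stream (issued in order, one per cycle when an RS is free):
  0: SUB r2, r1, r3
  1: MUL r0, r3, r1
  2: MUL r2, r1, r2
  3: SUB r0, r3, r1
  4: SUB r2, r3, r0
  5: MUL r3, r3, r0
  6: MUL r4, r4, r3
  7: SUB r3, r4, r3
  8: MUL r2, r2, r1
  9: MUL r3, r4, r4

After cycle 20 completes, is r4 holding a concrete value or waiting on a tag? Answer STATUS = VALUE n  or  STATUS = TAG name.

  c1: issue SUB r2<-Add1  regs: r0:5,r1:9,r2:Add1,r3:4,r4:5
  c2: issue MUL r0<-Mul1  regs: r0:Mul1,r1:9,r2:Add1,r3:4,r4:5
  c3: CDB Add1=5; issue MUL r2<-Mul2  regs: r0:Mul1,r1:9,r2:Mul2,r3:4,r4:5
  c4: issue SUB r0<-Add1  regs: r0:Add1,r1:9,r2:Mul2,r3:4,r4:5
  c5: issue SUB r2<-Add2  regs: r0:Add1,r1:9,r2:Add2,r3:4,r4:5
  c6: CDB Add1=-5; stall  regs: r0:-5,r1:9,r2:Add2,r3:4,r4:5
  c7: CDB Mul1=36; issue MUL r3<-Mul1  regs: r0:-5,r1:9,r2:Add2,r3:Mul1,r4:5
  c8: CDB Add2=9; stall  regs: r0:-5,r1:9,r2:9,r3:Mul1,r4:5
  c9: CDB Mul2=45; issue MUL r4<-Mul2  regs: r0:-5,r1:9,r2:9,r3:Mul1,r4:Mul2
  c10: issue SUB r3<-Add1  regs: r0:-5,r1:9,r2:9,r3:Add1,r4:Mul2
  c11: CDB Mul1=-20; issue MUL r2<-Mul1  regs: r0:-5,r1:9,r2:Mul1,r3:Add1,r4:Mul2
  c12: stall  regs: r0:-5,r1:9,r2:Mul1,r3:Add1,r4:Mul2
  c13: stall  regs: r0:-5,r1:9,r2:Mul1,r3:Add1,r4:Mul2
  c14: stall  regs: r0:-5,r1:9,r2:Mul1,r3:Add1,r4:Mul2
  c15: CDB Mul1=81; issue MUL r3<-Mul1  regs: r0:-5,r1:9,r2:81,r3:Mul1,r4:Mul2
  c16: CDB Mul2=-100  regs: r0:-5,r1:9,r2:81,r3:Mul1,r4:-100
  c17: -  regs: r0:-5,r1:9,r2:81,r3:Mul1,r4:-100
  c18: CDB Add1=-80  regs: r0:-5,r1:9,r2:81,r3:Mul1,r4:-100
  c19: -  regs: r0:-5,r1:9,r2:81,r3:Mul1,r4:-100
  c20: CDB Mul1=10000  regs: r0:-5,r1:9,r2:81,r3:10000,r4:-100

STATUS = VALUE -100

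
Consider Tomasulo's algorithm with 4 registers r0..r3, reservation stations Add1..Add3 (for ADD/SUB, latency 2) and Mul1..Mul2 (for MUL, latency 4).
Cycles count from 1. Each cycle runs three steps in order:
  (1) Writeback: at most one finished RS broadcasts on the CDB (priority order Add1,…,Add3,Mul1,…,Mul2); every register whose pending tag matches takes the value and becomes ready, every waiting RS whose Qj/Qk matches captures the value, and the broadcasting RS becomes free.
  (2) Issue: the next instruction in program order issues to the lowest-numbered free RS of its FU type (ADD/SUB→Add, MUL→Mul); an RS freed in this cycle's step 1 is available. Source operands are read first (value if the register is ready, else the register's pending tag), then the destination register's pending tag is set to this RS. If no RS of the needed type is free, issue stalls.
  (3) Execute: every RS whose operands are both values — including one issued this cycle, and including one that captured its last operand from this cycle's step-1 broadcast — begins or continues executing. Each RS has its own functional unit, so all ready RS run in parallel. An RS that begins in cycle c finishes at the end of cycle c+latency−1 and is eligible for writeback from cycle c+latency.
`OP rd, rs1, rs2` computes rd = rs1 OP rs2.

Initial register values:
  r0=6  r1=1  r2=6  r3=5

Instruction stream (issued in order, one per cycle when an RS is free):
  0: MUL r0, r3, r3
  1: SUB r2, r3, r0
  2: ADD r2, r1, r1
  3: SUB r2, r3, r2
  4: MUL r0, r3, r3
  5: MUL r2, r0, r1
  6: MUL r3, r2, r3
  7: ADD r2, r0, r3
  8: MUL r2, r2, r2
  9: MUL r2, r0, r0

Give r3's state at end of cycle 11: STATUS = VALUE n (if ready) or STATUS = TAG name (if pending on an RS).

STATUS = TAG Mul2

cycle 1: issue MUL r0<-Mul1 // r0:Mul1,r1:1,r2:6,r3:5
cycle 2: issue SUB r2<-Add1 // r0:Mul1,r1:1,r2:Add1,r3:5
cycle 3: issue ADD r2<-Add2 // r0:Mul1,r1:1,r2:Add2,r3:5
cycle 4: issue SUB r2<-Add3 // r0:Mul1,r1:1,r2:Add3,r3:5
cycle 5: CDB Add2=2; issue MUL r0<-Mul2 // r0:Mul2,r1:1,r2:Add3,r3:5
cycle 6: CDB Mul1=25; issue MUL r2<-Mul1 // r0:Mul2,r1:1,r2:Mul1,r3:5
cycle 7: CDB Add3=3; stall // r0:Mul2,r1:1,r2:Mul1,r3:5
cycle 8: CDB Add1=-20; stall // r0:Mul2,r1:1,r2:Mul1,r3:5
cycle 9: CDB Mul2=25; issue MUL r3<-Mul2 // r0:25,r1:1,r2:Mul1,r3:Mul2
cycle 10: issue ADD r2<-Add1 // r0:25,r1:1,r2:Add1,r3:Mul2
cycle 11: stall // r0:25,r1:1,r2:Add1,r3:Mul2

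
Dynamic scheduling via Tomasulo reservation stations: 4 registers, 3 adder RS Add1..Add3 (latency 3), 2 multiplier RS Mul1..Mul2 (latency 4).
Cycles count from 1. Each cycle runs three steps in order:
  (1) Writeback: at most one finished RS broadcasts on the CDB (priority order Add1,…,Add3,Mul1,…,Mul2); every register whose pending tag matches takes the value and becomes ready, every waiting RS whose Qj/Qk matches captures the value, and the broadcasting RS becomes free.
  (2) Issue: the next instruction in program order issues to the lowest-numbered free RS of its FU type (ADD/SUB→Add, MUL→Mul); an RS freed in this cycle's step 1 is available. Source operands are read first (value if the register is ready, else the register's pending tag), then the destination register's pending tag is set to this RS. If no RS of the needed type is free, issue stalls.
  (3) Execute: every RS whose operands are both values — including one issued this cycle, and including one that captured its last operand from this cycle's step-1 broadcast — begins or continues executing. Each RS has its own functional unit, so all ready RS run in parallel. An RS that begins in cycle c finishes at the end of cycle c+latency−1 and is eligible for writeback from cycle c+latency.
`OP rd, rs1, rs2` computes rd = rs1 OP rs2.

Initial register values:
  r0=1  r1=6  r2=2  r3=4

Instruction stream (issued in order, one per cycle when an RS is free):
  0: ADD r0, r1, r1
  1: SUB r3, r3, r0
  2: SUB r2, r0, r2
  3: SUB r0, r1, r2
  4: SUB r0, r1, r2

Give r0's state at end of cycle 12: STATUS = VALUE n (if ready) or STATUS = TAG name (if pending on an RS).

STATUS = VALUE -4

  c1: issue ADD r0<-Add1  regs: r0:Add1,r1:6,r2:2,r3:4
  c2: issue SUB r3<-Add2  regs: r0:Add1,r1:6,r2:2,r3:Add2
  c3: issue SUB r2<-Add3  regs: r0:Add1,r1:6,r2:Add3,r3:Add2
  c4: CDB Add1=12; issue SUB r0<-Add1  regs: r0:Add1,r1:6,r2:Add3,r3:Add2
  c5: stall  regs: r0:Add1,r1:6,r2:Add3,r3:Add2
  c6: stall  regs: r0:Add1,r1:6,r2:Add3,r3:Add2
  c7: CDB Add2=-8; issue SUB r0<-Add2  regs: r0:Add2,r1:6,r2:Add3,r3:-8
  c8: CDB Add3=10  regs: r0:Add2,r1:6,r2:10,r3:-8
  c9: -  regs: r0:Add2,r1:6,r2:10,r3:-8
  c10: -  regs: r0:Add2,r1:6,r2:10,r3:-8
  c11: CDB Add1=-4  regs: r0:Add2,r1:6,r2:10,r3:-8
  c12: CDB Add2=-4  regs: r0:-4,r1:6,r2:10,r3:-8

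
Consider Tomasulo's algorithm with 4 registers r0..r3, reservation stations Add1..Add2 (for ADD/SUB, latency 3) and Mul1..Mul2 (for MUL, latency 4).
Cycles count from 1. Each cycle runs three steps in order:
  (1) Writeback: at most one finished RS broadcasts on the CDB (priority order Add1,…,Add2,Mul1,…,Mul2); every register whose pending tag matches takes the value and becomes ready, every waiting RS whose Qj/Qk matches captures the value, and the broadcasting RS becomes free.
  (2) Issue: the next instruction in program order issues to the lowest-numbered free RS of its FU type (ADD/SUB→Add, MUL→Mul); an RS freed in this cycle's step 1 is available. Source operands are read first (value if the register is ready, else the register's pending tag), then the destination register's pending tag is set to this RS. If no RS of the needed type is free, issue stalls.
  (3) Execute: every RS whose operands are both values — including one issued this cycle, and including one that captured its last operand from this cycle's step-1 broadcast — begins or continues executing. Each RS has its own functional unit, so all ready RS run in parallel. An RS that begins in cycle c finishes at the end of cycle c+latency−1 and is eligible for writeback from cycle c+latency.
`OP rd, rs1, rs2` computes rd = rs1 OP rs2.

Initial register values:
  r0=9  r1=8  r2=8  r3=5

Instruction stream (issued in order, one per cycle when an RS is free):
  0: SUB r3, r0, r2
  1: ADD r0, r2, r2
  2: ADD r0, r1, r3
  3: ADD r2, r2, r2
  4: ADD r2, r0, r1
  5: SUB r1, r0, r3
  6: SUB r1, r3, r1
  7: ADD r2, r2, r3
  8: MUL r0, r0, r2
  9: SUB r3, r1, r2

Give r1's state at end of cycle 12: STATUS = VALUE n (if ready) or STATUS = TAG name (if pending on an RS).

  c1: issue SUB r3<-Add1  regs: r0:9,r1:8,r2:8,r3:Add1
  c2: issue ADD r0<-Add2  regs: r0:Add2,r1:8,r2:8,r3:Add1
  c3: stall  regs: r0:Add2,r1:8,r2:8,r3:Add1
  c4: CDB Add1=1; issue ADD r0<-Add1  regs: r0:Add1,r1:8,r2:8,r3:1
  c5: CDB Add2=16; issue ADD r2<-Add2  regs: r0:Add1,r1:8,r2:Add2,r3:1
  c6: stall  regs: r0:Add1,r1:8,r2:Add2,r3:1
  c7: CDB Add1=9; issue ADD r2<-Add1  regs: r0:9,r1:8,r2:Add1,r3:1
  c8: CDB Add2=16; issue SUB r1<-Add2  regs: r0:9,r1:Add2,r2:Add1,r3:1
  c9: stall  regs: r0:9,r1:Add2,r2:Add1,r3:1
  c10: CDB Add1=17; issue SUB r1<-Add1  regs: r0:9,r1:Add1,r2:17,r3:1
  c11: CDB Add2=8; issue ADD r2<-Add2  regs: r0:9,r1:Add1,r2:Add2,r3:1
  c12: issue MUL r0<-Mul1  regs: r0:Mul1,r1:Add1,r2:Add2,r3:1

STATUS = TAG Add1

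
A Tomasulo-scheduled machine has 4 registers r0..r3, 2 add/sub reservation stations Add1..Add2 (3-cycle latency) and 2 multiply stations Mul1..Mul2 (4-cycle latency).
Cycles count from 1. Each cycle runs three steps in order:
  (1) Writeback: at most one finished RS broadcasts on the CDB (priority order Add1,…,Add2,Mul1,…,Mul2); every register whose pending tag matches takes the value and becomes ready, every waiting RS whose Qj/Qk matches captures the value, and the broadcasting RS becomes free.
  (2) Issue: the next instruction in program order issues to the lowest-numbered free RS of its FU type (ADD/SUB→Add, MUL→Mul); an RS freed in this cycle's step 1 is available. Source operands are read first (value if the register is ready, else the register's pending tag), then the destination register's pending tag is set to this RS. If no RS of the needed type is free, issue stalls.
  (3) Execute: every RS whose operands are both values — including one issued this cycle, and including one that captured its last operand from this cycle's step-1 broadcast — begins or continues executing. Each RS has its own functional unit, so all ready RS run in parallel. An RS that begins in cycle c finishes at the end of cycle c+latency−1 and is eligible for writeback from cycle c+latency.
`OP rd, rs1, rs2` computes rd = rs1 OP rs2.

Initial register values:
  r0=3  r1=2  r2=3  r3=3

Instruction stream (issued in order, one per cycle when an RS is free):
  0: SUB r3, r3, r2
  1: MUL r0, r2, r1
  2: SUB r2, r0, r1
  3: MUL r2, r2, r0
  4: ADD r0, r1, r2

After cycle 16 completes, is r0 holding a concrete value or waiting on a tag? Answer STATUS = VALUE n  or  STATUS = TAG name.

STATUS = VALUE 26

  c1: issue SUB r3<-Add1  regs: r0:3,r1:2,r2:3,r3:Add1
  c2: issue MUL r0<-Mul1  regs: r0:Mul1,r1:2,r2:3,r3:Add1
  c3: issue SUB r2<-Add2  regs: r0:Mul1,r1:2,r2:Add2,r3:Add1
  c4: CDB Add1=0; issue MUL r2<-Mul2  regs: r0:Mul1,r1:2,r2:Mul2,r3:0
  c5: issue ADD r0<-Add1  regs: r0:Add1,r1:2,r2:Mul2,r3:0
  c6: CDB Mul1=6  regs: r0:Add1,r1:2,r2:Mul2,r3:0
  c7: -  regs: r0:Add1,r1:2,r2:Mul2,r3:0
  c8: -  regs: r0:Add1,r1:2,r2:Mul2,r3:0
  c9: CDB Add2=4  regs: r0:Add1,r1:2,r2:Mul2,r3:0
  c10: -  regs: r0:Add1,r1:2,r2:Mul2,r3:0
  c11: -  regs: r0:Add1,r1:2,r2:Mul2,r3:0
  c12: -  regs: r0:Add1,r1:2,r2:Mul2,r3:0
  c13: CDB Mul2=24  regs: r0:Add1,r1:2,r2:24,r3:0
  c14: -  regs: r0:Add1,r1:2,r2:24,r3:0
  c15: -  regs: r0:Add1,r1:2,r2:24,r3:0
  c16: CDB Add1=26  regs: r0:26,r1:2,r2:24,r3:0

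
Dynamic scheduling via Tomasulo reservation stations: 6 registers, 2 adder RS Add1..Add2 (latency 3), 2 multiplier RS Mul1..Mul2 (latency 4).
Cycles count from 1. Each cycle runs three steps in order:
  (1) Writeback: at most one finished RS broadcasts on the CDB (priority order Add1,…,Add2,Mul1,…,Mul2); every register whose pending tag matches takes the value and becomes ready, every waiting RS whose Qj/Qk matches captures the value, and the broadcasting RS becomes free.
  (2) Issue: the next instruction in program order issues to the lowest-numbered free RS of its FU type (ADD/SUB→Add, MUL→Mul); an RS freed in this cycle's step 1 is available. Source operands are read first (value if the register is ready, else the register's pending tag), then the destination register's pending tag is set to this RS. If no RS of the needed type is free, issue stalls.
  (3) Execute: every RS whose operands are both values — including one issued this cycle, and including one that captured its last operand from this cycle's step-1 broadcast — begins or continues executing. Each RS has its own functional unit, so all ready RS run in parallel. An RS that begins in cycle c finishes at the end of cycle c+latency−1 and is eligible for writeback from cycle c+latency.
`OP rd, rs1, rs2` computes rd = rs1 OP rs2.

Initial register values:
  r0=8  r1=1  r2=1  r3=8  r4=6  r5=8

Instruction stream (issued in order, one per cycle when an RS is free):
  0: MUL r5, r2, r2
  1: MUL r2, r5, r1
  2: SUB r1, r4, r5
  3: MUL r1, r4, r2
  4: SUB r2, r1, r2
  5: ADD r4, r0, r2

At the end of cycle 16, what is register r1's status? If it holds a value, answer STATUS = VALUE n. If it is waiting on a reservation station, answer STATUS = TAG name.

STATUS = VALUE 6

c1: issue MUL r5<-Mul1 | r0:8,r1:1,r2:1,r3:8,r4:6,r5:Mul1
c2: issue MUL r2<-Mul2 | r0:8,r1:1,r2:Mul2,r3:8,r4:6,r5:Mul1
c3: issue SUB r1<-Add1 | r0:8,r1:Add1,r2:Mul2,r3:8,r4:6,r5:Mul1
c4: stall | r0:8,r1:Add1,r2:Mul2,r3:8,r4:6,r5:Mul1
c5: CDB Mul1=1; issue MUL r1<-Mul1 | r0:8,r1:Mul1,r2:Mul2,r3:8,r4:6,r5:1
c6: issue SUB r2<-Add2 | r0:8,r1:Mul1,r2:Add2,r3:8,r4:6,r5:1
c7: stall | r0:8,r1:Mul1,r2:Add2,r3:8,r4:6,r5:1
c8: CDB Add1=5; issue ADD r4<-Add1 | r0:8,r1:Mul1,r2:Add2,r3:8,r4:Add1,r5:1
c9: CDB Mul2=1 | r0:8,r1:Mul1,r2:Add2,r3:8,r4:Add1,r5:1
c10: - | r0:8,r1:Mul1,r2:Add2,r3:8,r4:Add1,r5:1
c11: - | r0:8,r1:Mul1,r2:Add2,r3:8,r4:Add1,r5:1
c12: - | r0:8,r1:Mul1,r2:Add2,r3:8,r4:Add1,r5:1
c13: CDB Mul1=6 | r0:8,r1:6,r2:Add2,r3:8,r4:Add1,r5:1
c14: - | r0:8,r1:6,r2:Add2,r3:8,r4:Add1,r5:1
c15: - | r0:8,r1:6,r2:Add2,r3:8,r4:Add1,r5:1
c16: CDB Add2=5 | r0:8,r1:6,r2:5,r3:8,r4:Add1,r5:1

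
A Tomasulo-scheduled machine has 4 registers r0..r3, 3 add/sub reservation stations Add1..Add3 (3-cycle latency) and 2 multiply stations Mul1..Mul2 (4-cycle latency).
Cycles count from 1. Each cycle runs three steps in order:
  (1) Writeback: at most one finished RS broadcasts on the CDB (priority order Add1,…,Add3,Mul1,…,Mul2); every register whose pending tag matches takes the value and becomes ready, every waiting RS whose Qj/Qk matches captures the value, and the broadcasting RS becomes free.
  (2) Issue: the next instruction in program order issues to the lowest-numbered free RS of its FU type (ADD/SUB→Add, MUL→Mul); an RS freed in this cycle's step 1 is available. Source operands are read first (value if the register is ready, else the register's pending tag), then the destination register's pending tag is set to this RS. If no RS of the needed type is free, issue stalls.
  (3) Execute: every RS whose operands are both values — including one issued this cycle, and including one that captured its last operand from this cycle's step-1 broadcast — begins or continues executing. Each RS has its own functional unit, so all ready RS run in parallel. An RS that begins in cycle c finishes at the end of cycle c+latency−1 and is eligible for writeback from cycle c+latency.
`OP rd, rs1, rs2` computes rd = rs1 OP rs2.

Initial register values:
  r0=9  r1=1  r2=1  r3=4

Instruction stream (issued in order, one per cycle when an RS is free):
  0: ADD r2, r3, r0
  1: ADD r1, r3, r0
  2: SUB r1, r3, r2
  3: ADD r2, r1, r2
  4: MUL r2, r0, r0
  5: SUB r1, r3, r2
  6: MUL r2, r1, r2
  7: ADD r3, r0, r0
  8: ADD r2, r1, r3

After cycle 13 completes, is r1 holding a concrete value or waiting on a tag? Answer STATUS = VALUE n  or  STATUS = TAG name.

STATUS = VALUE -77

cycle 1: issue ADD r2<-Add1 // r0:9,r1:1,r2:Add1,r3:4
cycle 2: issue ADD r1<-Add2 // r0:9,r1:Add2,r2:Add1,r3:4
cycle 3: issue SUB r1<-Add3 // r0:9,r1:Add3,r2:Add1,r3:4
cycle 4: CDB Add1=13; issue ADD r2<-Add1 // r0:9,r1:Add3,r2:Add1,r3:4
cycle 5: CDB Add2=13; issue MUL r2<-Mul1 // r0:9,r1:Add3,r2:Mul1,r3:4
cycle 6: issue SUB r1<-Add2 // r0:9,r1:Add2,r2:Mul1,r3:4
cycle 7: CDB Add3=-9; issue MUL r2<-Mul2 // r0:9,r1:Add2,r2:Mul2,r3:4
cycle 8: issue ADD r3<-Add3 // r0:9,r1:Add2,r2:Mul2,r3:Add3
cycle 9: CDB Mul1=81; stall // r0:9,r1:Add2,r2:Mul2,r3:Add3
cycle 10: CDB Add1=4; issue ADD r2<-Add1 // r0:9,r1:Add2,r2:Add1,r3:Add3
cycle 11: CDB Add3=18 // r0:9,r1:Add2,r2:Add1,r3:18
cycle 12: CDB Add2=-77 // r0:9,r1:-77,r2:Add1,r3:18
cycle 13: - // r0:9,r1:-77,r2:Add1,r3:18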